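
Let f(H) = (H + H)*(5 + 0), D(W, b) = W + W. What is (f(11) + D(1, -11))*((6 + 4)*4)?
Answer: 4480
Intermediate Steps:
D(W, b) = 2*W
f(H) = 10*H (f(H) = (2*H)*5 = 10*H)
(f(11) + D(1, -11))*((6 + 4)*4) = (10*11 + 2*1)*((6 + 4)*4) = (110 + 2)*(10*4) = 112*40 = 4480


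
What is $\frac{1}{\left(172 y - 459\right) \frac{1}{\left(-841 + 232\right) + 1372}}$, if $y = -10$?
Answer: $- \frac{763}{2179} \approx -0.35016$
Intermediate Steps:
$\frac{1}{\left(172 y - 459\right) \frac{1}{\left(-841 + 232\right) + 1372}} = \frac{1}{\left(172 \left(-10\right) - 459\right) \frac{1}{\left(-841 + 232\right) + 1372}} = \frac{1}{\left(-1720 - 459\right) \frac{1}{-609 + 1372}} = \frac{1}{\left(-2179\right) \frac{1}{763}} = \frac{1}{- \frac{2179}{763}} = - \frac{763}{2179}$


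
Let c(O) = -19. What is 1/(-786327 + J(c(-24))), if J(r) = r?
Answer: -1/786346 ≈ -1.2717e-6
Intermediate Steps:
1/(-786327 + J(c(-24))) = 1/(-786327 - 19) = 1/(-786346) = -1/786346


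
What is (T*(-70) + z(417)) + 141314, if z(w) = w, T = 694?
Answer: 93151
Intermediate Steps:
(T*(-70) + z(417)) + 141314 = (694*(-70) + 417) + 141314 = (-48580 + 417) + 141314 = -48163 + 141314 = 93151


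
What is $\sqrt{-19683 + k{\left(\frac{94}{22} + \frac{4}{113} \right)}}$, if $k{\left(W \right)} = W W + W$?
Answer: $\frac{3 i \sqrt{3375096353}}{1243} \approx 140.21 i$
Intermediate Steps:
$k{\left(W \right)} = W + W^{2}$ ($k{\left(W \right)} = W^{2} + W = W + W^{2}$)
$\sqrt{-19683 + k{\left(\frac{94}{22} + \frac{4}{113} \right)}} = \sqrt{-19683 + \left(\frac{94}{22} + \frac{4}{113}\right) \left(1 + \left(\frac{94}{22} + \frac{4}{113}\right)\right)} = \sqrt{-19683 + \left(94 \cdot \frac{1}{22} + 4 \cdot \frac{1}{113}\right) \left(1 + \left(94 \cdot \frac{1}{22} + 4 \cdot \frac{1}{113}\right)\right)} = \sqrt{-19683 + \left(\frac{47}{11} + \frac{4}{113}\right) \left(1 + \left(\frac{47}{11} + \frac{4}{113}\right)\right)} = \sqrt{-19683 + \frac{5355 \left(1 + \frac{5355}{1243}\right)}{1243}} = \sqrt{-19683 + \frac{5355}{1243} \cdot \frac{6598}{1243}} = \sqrt{-19683 + \frac{35332290}{1545049}} = \sqrt{- \frac{30375867177}{1545049}} = \frac{3 i \sqrt{3375096353}}{1243}$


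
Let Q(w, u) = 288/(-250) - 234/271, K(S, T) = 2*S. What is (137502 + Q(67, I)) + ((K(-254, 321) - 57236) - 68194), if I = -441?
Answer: 391662226/33875 ≈ 11562.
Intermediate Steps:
Q(w, u) = -68274/33875 (Q(w, u) = 288*(-1/250) - 234*1/271 = -144/125 - 234/271 = -68274/33875)
(137502 + Q(67, I)) + ((K(-254, 321) - 57236) - 68194) = (137502 - 68274/33875) + ((2*(-254) - 57236) - 68194) = 4657811976/33875 + ((-508 - 57236) - 68194) = 4657811976/33875 + (-57744 - 68194) = 4657811976/33875 - 125938 = 391662226/33875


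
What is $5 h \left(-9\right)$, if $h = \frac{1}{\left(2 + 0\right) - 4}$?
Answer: $\frac{45}{2} \approx 22.5$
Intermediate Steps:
$h = - \frac{1}{2}$ ($h = \frac{1}{2 - 4} = \frac{1}{-2} = - \frac{1}{2} \approx -0.5$)
$5 h \left(-9\right) = 5 \left(- \frac{1}{2}\right) \left(-9\right) = \left(- \frac{5}{2}\right) \left(-9\right) = \frac{45}{2}$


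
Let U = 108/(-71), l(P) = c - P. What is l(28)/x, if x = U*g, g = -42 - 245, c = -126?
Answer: -781/2214 ≈ -0.35276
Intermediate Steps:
l(P) = -126 - P
g = -287
U = -108/71 (U = 108*(-1/71) = -108/71 ≈ -1.5211)
x = 30996/71 (x = -108/71*(-287) = 30996/71 ≈ 436.56)
l(28)/x = (-126 - 1*28)/(30996/71) = (-126 - 28)*(71/30996) = -154*71/30996 = -781/2214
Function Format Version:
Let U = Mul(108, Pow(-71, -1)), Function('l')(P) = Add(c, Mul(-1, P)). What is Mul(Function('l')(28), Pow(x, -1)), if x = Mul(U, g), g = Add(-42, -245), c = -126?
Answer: Rational(-781, 2214) ≈ -0.35276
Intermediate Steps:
Function('l')(P) = Add(-126, Mul(-1, P))
g = -287
U = Rational(-108, 71) (U = Mul(108, Rational(-1, 71)) = Rational(-108, 71) ≈ -1.5211)
x = Rational(30996, 71) (x = Mul(Rational(-108, 71), -287) = Rational(30996, 71) ≈ 436.56)
Mul(Function('l')(28), Pow(x, -1)) = Mul(Add(-126, Mul(-1, 28)), Pow(Rational(30996, 71), -1)) = Mul(Add(-126, -28), Rational(71, 30996)) = Mul(-154, Rational(71, 30996)) = Rational(-781, 2214)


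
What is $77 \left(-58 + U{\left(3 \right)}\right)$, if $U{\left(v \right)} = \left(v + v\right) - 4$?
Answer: $-4312$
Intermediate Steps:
$U{\left(v \right)} = -4 + 2 v$ ($U{\left(v \right)} = 2 v - 4 = -4 + 2 v$)
$77 \left(-58 + U{\left(3 \right)}\right) = 77 \left(-58 + \left(-4 + 2 \cdot 3\right)\right) = 77 \left(-58 + \left(-4 + 6\right)\right) = 77 \left(-58 + 2\right) = 77 \left(-56\right) = -4312$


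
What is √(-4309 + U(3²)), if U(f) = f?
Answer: 10*I*√43 ≈ 65.574*I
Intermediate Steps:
√(-4309 + U(3²)) = √(-4309 + 3²) = √(-4309 + 9) = √(-4300) = 10*I*√43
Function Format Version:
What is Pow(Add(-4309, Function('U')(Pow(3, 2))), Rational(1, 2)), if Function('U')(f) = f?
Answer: Mul(10, I, Pow(43, Rational(1, 2))) ≈ Mul(65.574, I)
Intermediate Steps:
Pow(Add(-4309, Function('U')(Pow(3, 2))), Rational(1, 2)) = Pow(Add(-4309, Pow(3, 2)), Rational(1, 2)) = Pow(Add(-4309, 9), Rational(1, 2)) = Pow(-4300, Rational(1, 2)) = Mul(10, I, Pow(43, Rational(1, 2)))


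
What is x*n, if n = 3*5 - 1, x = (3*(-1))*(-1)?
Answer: 42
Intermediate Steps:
x = 3 (x = -3*(-1) = 3)
n = 14 (n = 15 - 1 = 14)
x*n = 3*14 = 42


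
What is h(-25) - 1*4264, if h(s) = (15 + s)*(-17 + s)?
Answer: -3844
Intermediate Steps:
h(s) = (-17 + s)*(15 + s)
h(-25) - 1*4264 = (-255 + (-25)² - 2*(-25)) - 1*4264 = (-255 + 625 + 50) - 4264 = 420 - 4264 = -3844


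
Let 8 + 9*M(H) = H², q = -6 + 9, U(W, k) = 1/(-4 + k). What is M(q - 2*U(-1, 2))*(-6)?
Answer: -16/3 ≈ -5.3333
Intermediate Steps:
q = 3
M(H) = -8/9 + H²/9
M(q - 2*U(-1, 2))*(-6) = (-8/9 + (3 - 2/(-4 + 2))²/9)*(-6) = (-8/9 + (3 - 2/(-2))²/9)*(-6) = (-8/9 + (3 - 2*(-½))²/9)*(-6) = (-8/9 + (3 + 1)²/9)*(-6) = (-8/9 + (⅑)*4²)*(-6) = (-8/9 + (⅑)*16)*(-6) = (-8/9 + 16/9)*(-6) = (8/9)*(-6) = -16/3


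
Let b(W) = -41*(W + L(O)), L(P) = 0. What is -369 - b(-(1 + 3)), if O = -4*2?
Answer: -533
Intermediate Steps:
O = -8
b(W) = -41*W (b(W) = -41*(W + 0) = -41*W)
-369 - b(-(1 + 3)) = -369 - (-41)*(-(1 + 3)) = -369 - (-41)*(-1*4) = -369 - (-41)*(-4) = -369 - 1*164 = -369 - 164 = -533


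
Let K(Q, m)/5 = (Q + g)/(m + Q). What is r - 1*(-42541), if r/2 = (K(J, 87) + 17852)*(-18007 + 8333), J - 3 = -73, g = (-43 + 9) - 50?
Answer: -5856187275/17 ≈ -3.4448e+8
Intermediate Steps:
g = -84 (g = -34 - 50 = -84)
J = -70 (J = 3 - 73 = -70)
K(Q, m) = 5*(-84 + Q)/(Q + m) (K(Q, m) = 5*((Q - 84)/(m + Q)) = 5*((-84 + Q)/(Q + m)) = 5*(-84 + Q)/(Q + m))
r = -5856910472/17 (r = 2*((5*(-84 - 70)/(-70 + 87) + 17852)*(-18007 + 8333)) = 2*((5*(-154)/17 + 17852)*(-9674)) = 2*((5*(1/17)*(-154) + 17852)*(-9674)) = 2*((-770/17 + 17852)*(-9674)) = 2*((302714/17)*(-9674)) = 2*(-2928455236/17) = -5856910472/17 ≈ -3.4452e+8)
r - 1*(-42541) = -5856910472/17 - 1*(-42541) = -5856910472/17 + 42541 = -5856187275/17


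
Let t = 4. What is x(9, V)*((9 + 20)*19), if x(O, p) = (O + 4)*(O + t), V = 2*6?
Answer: 93119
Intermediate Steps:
V = 12
x(O, p) = (4 + O)² (x(O, p) = (O + 4)*(O + 4) = (4 + O)*(4 + O) = (4 + O)²)
x(9, V)*((9 + 20)*19) = (16 + 9² + 8*9)*((9 + 20)*19) = (16 + 81 + 72)*(29*19) = 169*551 = 93119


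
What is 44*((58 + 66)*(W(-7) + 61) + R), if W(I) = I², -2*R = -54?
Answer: 601348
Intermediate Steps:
R = 27 (R = -½*(-54) = 27)
44*((58 + 66)*(W(-7) + 61) + R) = 44*((58 + 66)*((-7)² + 61) + 27) = 44*(124*(49 + 61) + 27) = 44*(124*110 + 27) = 44*(13640 + 27) = 44*13667 = 601348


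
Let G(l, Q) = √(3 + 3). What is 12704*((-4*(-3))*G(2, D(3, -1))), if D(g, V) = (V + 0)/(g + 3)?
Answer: 152448*√6 ≈ 3.7342e+5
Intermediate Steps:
D(g, V) = V/(3 + g)
G(l, Q) = √6
12704*((-4*(-3))*G(2, D(3, -1))) = 12704*((-4*(-3))*√6) = 12704*(12*√6) = 152448*√6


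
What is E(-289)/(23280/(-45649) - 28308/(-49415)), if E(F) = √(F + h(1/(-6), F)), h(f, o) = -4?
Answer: 2255745335*I*√293/141850692 ≈ 272.2*I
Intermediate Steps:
E(F) = √(-4 + F) (E(F) = √(F - 4) = √(-4 + F))
E(-289)/(23280/(-45649) - 28308/(-49415)) = √(-4 - 289)/(23280/(-45649) - 28308/(-49415)) = √(-293)/(23280*(-1/45649) - 28308*(-1/49415)) = (I*√293)/(-23280/45649 + 28308/49415) = (I*√293)/(141850692/2255745335) = (I*√293)*(2255745335/141850692) = 2255745335*I*√293/141850692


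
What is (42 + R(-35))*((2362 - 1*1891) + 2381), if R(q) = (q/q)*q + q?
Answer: -79856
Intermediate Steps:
R(q) = 2*q (R(q) = 1*q + q = q + q = 2*q)
(42 + R(-35))*((2362 - 1*1891) + 2381) = (42 + 2*(-35))*((2362 - 1*1891) + 2381) = (42 - 70)*((2362 - 1891) + 2381) = -28*(471 + 2381) = -28*2852 = -79856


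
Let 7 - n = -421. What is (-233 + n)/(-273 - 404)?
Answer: -195/677 ≈ -0.28804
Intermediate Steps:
n = 428 (n = 7 - 1*(-421) = 7 + 421 = 428)
(-233 + n)/(-273 - 404) = (-233 + 428)/(-273 - 404) = 195/(-677) = 195*(-1/677) = -195/677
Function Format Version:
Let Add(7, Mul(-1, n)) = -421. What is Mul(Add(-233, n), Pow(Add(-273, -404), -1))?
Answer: Rational(-195, 677) ≈ -0.28804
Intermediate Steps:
n = 428 (n = Add(7, Mul(-1, -421)) = Add(7, 421) = 428)
Mul(Add(-233, n), Pow(Add(-273, -404), -1)) = Mul(Add(-233, 428), Pow(Add(-273, -404), -1)) = Mul(195, Pow(-677, -1)) = Mul(195, Rational(-1, 677)) = Rational(-195, 677)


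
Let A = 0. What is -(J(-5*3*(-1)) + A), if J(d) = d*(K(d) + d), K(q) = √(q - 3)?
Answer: -225 - 30*√3 ≈ -276.96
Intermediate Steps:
K(q) = √(-3 + q)
J(d) = d*(d + √(-3 + d)) (J(d) = d*(√(-3 + d) + d) = d*(d + √(-3 + d)))
-(J(-5*3*(-1)) + A) = -((-5*3*(-1))*(-5*3*(-1) + √(-3 - 5*3*(-1))) + 0) = -((-15*(-1))*(-15*(-1) + √(-3 - 15*(-1))) + 0) = -(15*(15 + √(-3 + 15)) + 0) = -(15*(15 + √12) + 0) = -(15*(15 + 2*√3) + 0) = -((225 + 30*√3) + 0) = -(225 + 30*√3) = -225 - 30*√3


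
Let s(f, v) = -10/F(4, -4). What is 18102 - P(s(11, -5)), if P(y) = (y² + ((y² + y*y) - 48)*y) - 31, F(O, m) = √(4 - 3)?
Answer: 19553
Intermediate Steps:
F(O, m) = 1 (F(O, m) = √1 = 1)
s(f, v) = -10 (s(f, v) = -10/1 = -10*1 = -10)
P(y) = -31 + y² + y*(-48 + 2*y²) (P(y) = (y² + ((y² + y²) - 48)*y) - 31 = (y² + (2*y² - 48)*y) - 31 = (y² + (-48 + 2*y²)*y) - 31 = (y² + y*(-48 + 2*y²)) - 31 = -31 + y² + y*(-48 + 2*y²))
18102 - P(s(11, -5)) = 18102 - (-31 + (-10)² - 48*(-10) + 2*(-10)³) = 18102 - (-31 + 100 + 480 + 2*(-1000)) = 18102 - (-31 + 100 + 480 - 2000) = 18102 - 1*(-1451) = 18102 + 1451 = 19553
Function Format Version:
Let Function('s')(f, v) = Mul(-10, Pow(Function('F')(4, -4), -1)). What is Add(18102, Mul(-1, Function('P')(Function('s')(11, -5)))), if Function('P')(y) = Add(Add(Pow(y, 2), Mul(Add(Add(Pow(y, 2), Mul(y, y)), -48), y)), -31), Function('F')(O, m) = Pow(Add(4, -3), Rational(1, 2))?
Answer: 19553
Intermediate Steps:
Function('F')(O, m) = 1 (Function('F')(O, m) = Pow(1, Rational(1, 2)) = 1)
Function('s')(f, v) = -10 (Function('s')(f, v) = Mul(-10, Pow(1, -1)) = Mul(-10, 1) = -10)
Function('P')(y) = Add(-31, Pow(y, 2), Mul(y, Add(-48, Mul(2, Pow(y, 2))))) (Function('P')(y) = Add(Add(Pow(y, 2), Mul(Add(Add(Pow(y, 2), Pow(y, 2)), -48), y)), -31) = Add(Add(Pow(y, 2), Mul(Add(Mul(2, Pow(y, 2)), -48), y)), -31) = Add(Add(Pow(y, 2), Mul(Add(-48, Mul(2, Pow(y, 2))), y)), -31) = Add(Add(Pow(y, 2), Mul(y, Add(-48, Mul(2, Pow(y, 2))))), -31) = Add(-31, Pow(y, 2), Mul(y, Add(-48, Mul(2, Pow(y, 2))))))
Add(18102, Mul(-1, Function('P')(Function('s')(11, -5)))) = Add(18102, Mul(-1, Add(-31, Pow(-10, 2), Mul(-48, -10), Mul(2, Pow(-10, 3))))) = Add(18102, Mul(-1, Add(-31, 100, 480, Mul(2, -1000)))) = Add(18102, Mul(-1, Add(-31, 100, 480, -2000))) = Add(18102, Mul(-1, -1451)) = Add(18102, 1451) = 19553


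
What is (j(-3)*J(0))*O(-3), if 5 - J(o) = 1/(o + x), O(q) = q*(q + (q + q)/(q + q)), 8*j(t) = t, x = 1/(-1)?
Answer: -27/2 ≈ -13.500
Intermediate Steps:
x = -1 (x = 1*(-1) = -1)
j(t) = t/8
O(q) = q*(1 + q) (O(q) = q*(q + (2*q)/((2*q))) = q*(q + (2*q)*(1/(2*q))) = q*(q + 1) = q*(1 + q))
J(o) = 5 - 1/(-1 + o) (J(o) = 5 - 1/(o - 1) = 5 - 1/(-1 + o))
(j(-3)*J(0))*O(-3) = (((⅛)*(-3))*((-6 + 5*0)/(-1 + 0)))*(-3*(1 - 3)) = (-3*(-6 + 0)/(8*(-1)))*(-3*(-2)) = -(-3)*(-6)/8*6 = -3/8*6*6 = -9/4*6 = -27/2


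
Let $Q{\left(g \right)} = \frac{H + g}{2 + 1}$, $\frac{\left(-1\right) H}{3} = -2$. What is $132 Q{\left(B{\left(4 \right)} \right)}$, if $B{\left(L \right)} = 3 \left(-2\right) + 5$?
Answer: $220$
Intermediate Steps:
$B{\left(L \right)} = -1$ ($B{\left(L \right)} = -6 + 5 = -1$)
$H = 6$ ($H = \left(-3\right) \left(-2\right) = 6$)
$Q{\left(g \right)} = 2 + \frac{g}{3}$ ($Q{\left(g \right)} = \frac{6 + g}{2 + 1} = \frac{6 + g}{3} = \left(6 + g\right) \frac{1}{3} = 2 + \frac{g}{3}$)
$132 Q{\left(B{\left(4 \right)} \right)} = 132 \left(2 + \frac{1}{3} \left(-1\right)\right) = 132 \left(2 - \frac{1}{3}\right) = 132 \cdot \frac{5}{3} = 220$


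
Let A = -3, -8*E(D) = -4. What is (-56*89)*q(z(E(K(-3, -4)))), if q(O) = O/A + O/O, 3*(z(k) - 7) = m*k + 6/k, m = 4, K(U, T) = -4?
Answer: 129584/9 ≈ 14398.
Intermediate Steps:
E(D) = ½ (E(D) = -⅛*(-4) = ½)
z(k) = 7 + 2/k + 4*k/3 (z(k) = 7 + (4*k + 6/k)/3 = 7 + (2/k + 4*k/3) = 7 + 2/k + 4*k/3)
q(O) = 1 - O/3 (q(O) = O/(-3) + O/O = O*(-⅓) + 1 = -O/3 + 1 = 1 - O/3)
(-56*89)*q(z(E(K(-3, -4)))) = (-56*89)*(1 - (7 + 2/(½) + (4/3)*(½))/3) = -4984*(1 - (7 + 2*2 + ⅔)/3) = -4984*(1 - (7 + 4 + ⅔)/3) = -4984*(1 - ⅓*35/3) = -4984*(1 - 35/9) = -4984*(-26/9) = 129584/9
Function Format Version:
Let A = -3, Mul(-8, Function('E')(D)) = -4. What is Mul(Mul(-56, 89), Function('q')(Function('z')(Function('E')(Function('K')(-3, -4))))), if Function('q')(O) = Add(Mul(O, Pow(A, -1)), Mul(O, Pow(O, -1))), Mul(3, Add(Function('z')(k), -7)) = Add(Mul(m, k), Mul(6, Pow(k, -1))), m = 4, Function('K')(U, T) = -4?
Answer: Rational(129584, 9) ≈ 14398.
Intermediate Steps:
Function('E')(D) = Rational(1, 2) (Function('E')(D) = Mul(Rational(-1, 8), -4) = Rational(1, 2))
Function('z')(k) = Add(7, Mul(2, Pow(k, -1)), Mul(Rational(4, 3), k)) (Function('z')(k) = Add(7, Mul(Rational(1, 3), Add(Mul(4, k), Mul(6, Pow(k, -1))))) = Add(7, Add(Mul(2, Pow(k, -1)), Mul(Rational(4, 3), k))) = Add(7, Mul(2, Pow(k, -1)), Mul(Rational(4, 3), k)))
Function('q')(O) = Add(1, Mul(Rational(-1, 3), O)) (Function('q')(O) = Add(Mul(O, Pow(-3, -1)), Mul(O, Pow(O, -1))) = Add(Mul(O, Rational(-1, 3)), 1) = Add(Mul(Rational(-1, 3), O), 1) = Add(1, Mul(Rational(-1, 3), O)))
Mul(Mul(-56, 89), Function('q')(Function('z')(Function('E')(Function('K')(-3, -4))))) = Mul(Mul(-56, 89), Add(1, Mul(Rational(-1, 3), Add(7, Mul(2, Pow(Rational(1, 2), -1)), Mul(Rational(4, 3), Rational(1, 2)))))) = Mul(-4984, Add(1, Mul(Rational(-1, 3), Add(7, Mul(2, 2), Rational(2, 3))))) = Mul(-4984, Add(1, Mul(Rational(-1, 3), Add(7, 4, Rational(2, 3))))) = Mul(-4984, Add(1, Mul(Rational(-1, 3), Rational(35, 3)))) = Mul(-4984, Add(1, Rational(-35, 9))) = Mul(-4984, Rational(-26, 9)) = Rational(129584, 9)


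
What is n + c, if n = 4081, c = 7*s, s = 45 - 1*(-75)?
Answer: 4921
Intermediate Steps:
s = 120 (s = 45 + 75 = 120)
c = 840 (c = 7*120 = 840)
n + c = 4081 + 840 = 4921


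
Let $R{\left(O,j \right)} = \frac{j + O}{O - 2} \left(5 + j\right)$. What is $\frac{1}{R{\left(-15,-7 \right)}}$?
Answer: $- \frac{17}{44} \approx -0.38636$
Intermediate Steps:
$R{\left(O,j \right)} = \frac{\left(5 + j\right) \left(O + j\right)}{-2 + O}$ ($R{\left(O,j \right)} = \frac{O + j}{-2 + O} \left(5 + j\right) = \frac{\left(5 + j\right) \left(O + j\right)}{-2 + O}$)
$\frac{1}{R{\left(-15,-7 \right)}} = \frac{1}{\frac{1}{-2 - 15} \left(\left(-7\right)^{2} + 5 \left(-15\right) + 5 \left(-7\right) - -105\right)} = \frac{1}{\frac{1}{-17} \left(49 - 75 - 35 + 105\right)} = \frac{1}{\left(- \frac{1}{17}\right) 44} = \frac{1}{- \frac{44}{17}} = - \frac{17}{44}$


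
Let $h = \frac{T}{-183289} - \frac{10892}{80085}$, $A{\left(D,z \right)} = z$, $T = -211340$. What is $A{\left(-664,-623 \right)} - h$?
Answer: $- \frac{9159758609107}{14678699565} \approx -624.02$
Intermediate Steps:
$h = \frac{14928780112}{14678699565}$ ($h = - \frac{211340}{-183289} - \frac{10892}{80085} = \left(-211340\right) \left(- \frac{1}{183289}\right) - \frac{10892}{80085} = \frac{211340}{183289} - \frac{10892}{80085} = \frac{14928780112}{14678699565} \approx 1.017$)
$A{\left(-664,-623 \right)} - h = -623 - \frac{14928780112}{14678699565} = - \frac{9159758609107}{14678699565}$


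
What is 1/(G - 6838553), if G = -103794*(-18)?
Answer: -1/4970261 ≈ -2.0120e-7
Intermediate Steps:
G = 1868292
1/(G - 6838553) = 1/(1868292 - 6838553) = 1/(-4970261) = -1/4970261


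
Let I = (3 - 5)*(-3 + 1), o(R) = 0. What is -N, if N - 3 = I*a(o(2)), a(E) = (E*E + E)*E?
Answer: -3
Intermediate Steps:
a(E) = E*(E + E²) (a(E) = (E² + E)*E = (E + E²)*E = E*(E + E²))
I = 4 (I = -2*(-2) = 4)
N = 3 (N = 3 + 4*(0²*(1 + 0)) = 3 + 4*(0*1) = 3 + 4*0 = 3 + 0 = 3)
-N = -1*3 = -3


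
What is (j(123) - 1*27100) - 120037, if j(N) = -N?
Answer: -147260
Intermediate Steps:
(j(123) - 1*27100) - 120037 = (-1*123 - 1*27100) - 120037 = (-123 - 27100) - 120037 = -27223 - 120037 = -147260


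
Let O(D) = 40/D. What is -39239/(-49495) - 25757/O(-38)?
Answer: 4844559273/197980 ≈ 24470.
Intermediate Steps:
-39239/(-49495) - 25757/O(-38) = -39239/(-49495) - 25757/(40/(-38)) = -39239*(-1/49495) - 25757/(40*(-1/38)) = 39239/49495 - 25757/(-20/19) = 39239/49495 - 25757*(-19/20) = 39239/49495 + 489383/20 = 4844559273/197980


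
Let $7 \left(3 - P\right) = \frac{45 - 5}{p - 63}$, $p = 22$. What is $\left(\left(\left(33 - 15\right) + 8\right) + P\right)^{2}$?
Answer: $\frac{69939769}{82369} \approx 849.1$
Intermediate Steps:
$P = \frac{901}{287}$ ($P = 3 - \frac{\left(45 - 5\right) \frac{1}{22 - 63}}{7} = 3 - \frac{\left(45 + \left(-38 + 33\right)\right) \frac{1}{-41}}{7} = 3 - \frac{\left(45 - 5\right) \left(- \frac{1}{41}\right)}{7} = 3 - \frac{40 \left(- \frac{1}{41}\right)}{7} = 3 - - \frac{40}{287} = 3 + \frac{40}{287} = \frac{901}{287} \approx 3.1394$)
$\left(\left(\left(33 - 15\right) + 8\right) + P\right)^{2} = \left(\left(\left(33 - 15\right) + 8\right) + \frac{901}{287}\right)^{2} = \left(\left(18 + 8\right) + \frac{901}{287}\right)^{2} = \left(26 + \frac{901}{287}\right)^{2} = \left(\frac{8363}{287}\right)^{2} = \frac{69939769}{82369}$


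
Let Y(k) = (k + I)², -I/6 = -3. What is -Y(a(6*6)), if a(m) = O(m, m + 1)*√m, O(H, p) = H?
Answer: -54756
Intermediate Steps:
I = 18 (I = -6*(-3) = 18)
a(m) = m^(3/2) (a(m) = m*√m = m^(3/2))
Y(k) = (18 + k)² (Y(k) = (k + 18)² = (18 + k)²)
-Y(a(6*6)) = -(18 + (6*6)^(3/2))² = -(18 + 36^(3/2))² = -(18 + 216)² = -1*234² = -1*54756 = -54756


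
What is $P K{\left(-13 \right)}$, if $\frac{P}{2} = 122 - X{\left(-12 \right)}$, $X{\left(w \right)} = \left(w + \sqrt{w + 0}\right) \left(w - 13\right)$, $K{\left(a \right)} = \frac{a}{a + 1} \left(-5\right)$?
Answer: $\frac{5785}{3} - \frac{1625 i \sqrt{3}}{3} \approx 1928.3 - 938.19 i$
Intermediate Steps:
$K{\left(a \right)} = - \frac{5 a}{1 + a}$ ($K{\left(a \right)} = \frac{a}{1 + a} \left(-5\right) = - \frac{5 a}{1 + a}$)
$X{\left(w \right)} = \left(-13 + w\right) \left(w + \sqrt{w}\right)$ ($X{\left(w \right)} = \left(w + \sqrt{w}\right) \left(-13 + w\right) = \left(-13 + w\right) \left(w + \sqrt{w}\right)$)
$P = -356 + 100 i \sqrt{3}$ ($P = 2 \left(122 - \left(\left(-12\right)^{2} + \left(-12\right)^{\frac{3}{2}} - -156 - 13 \sqrt{-12}\right)\right) = 2 \left(122 - \left(144 - 24 i \sqrt{3} + 156 - 13 \cdot 2 i \sqrt{3}\right)\right) = 2 \left(122 - \left(144 - 24 i \sqrt{3} + 156 - 26 i \sqrt{3}\right)\right) = 2 \left(122 - \left(300 - 50 i \sqrt{3}\right)\right) = 2 \left(-178 + 50 i \sqrt{3}\right) = -356 + 100 i \sqrt{3} \approx -356.0 + 173.21 i$)
$P K{\left(-13 \right)} = \left(-356 + 100 i \sqrt{3}\right) \left(\left(-5\right) \left(-13\right) \frac{1}{1 - 13}\right) = \left(-356 + 100 i \sqrt{3}\right) \left(\left(-5\right) \left(-13\right) \frac{1}{-12}\right) = \left(-356 + 100 i \sqrt{3}\right) \left(\left(-5\right) \left(-13\right) \left(- \frac{1}{12}\right)\right) = \left(-356 + 100 i \sqrt{3}\right) \left(- \frac{65}{12}\right) = \frac{5785}{3} - \frac{1625 i \sqrt{3}}{3}$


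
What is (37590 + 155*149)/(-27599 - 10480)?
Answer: -60685/38079 ≈ -1.5937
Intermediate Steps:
(37590 + 155*149)/(-27599 - 10480) = (37590 + 23095)/(-38079) = 60685*(-1/38079) = -60685/38079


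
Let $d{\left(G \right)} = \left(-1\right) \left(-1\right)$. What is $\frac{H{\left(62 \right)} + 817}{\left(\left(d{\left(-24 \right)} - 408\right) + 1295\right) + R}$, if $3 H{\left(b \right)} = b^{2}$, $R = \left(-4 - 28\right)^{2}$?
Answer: $\frac{6295}{5736} \approx 1.0975$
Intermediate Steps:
$d{\left(G \right)} = 1$
$R = 1024$ ($R = \left(-32\right)^{2} = 1024$)
$H{\left(b \right)} = \frac{b^{2}}{3}$
$\frac{H{\left(62 \right)} + 817}{\left(\left(d{\left(-24 \right)} - 408\right) + 1295\right) + R} = \frac{\frac{62^{2}}{3} + 817}{\left(\left(1 - 408\right) + 1295\right) + 1024} = \frac{\frac{1}{3} \cdot 3844 + 817}{\left(-407 + 1295\right) + 1024} = \frac{\frac{3844}{3} + 817}{888 + 1024} = \frac{6295}{3 \cdot 1912} = \frac{6295}{3} \cdot \frac{1}{1912} = \frac{6295}{5736}$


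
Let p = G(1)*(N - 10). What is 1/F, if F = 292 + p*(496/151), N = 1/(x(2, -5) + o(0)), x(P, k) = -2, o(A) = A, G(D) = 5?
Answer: 151/18052 ≈ 0.0083647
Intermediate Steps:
N = -½ (N = 1/(-2 + 0) = 1/(-2) = -½ ≈ -0.50000)
p = -105/2 (p = 5*(-½ - 10) = 5*(-21/2) = -105/2 ≈ -52.500)
F = 18052/151 (F = 292 - 26040/151 = 18052/151 ≈ 119.55)
1/F = 1/(18052/151) = 151/18052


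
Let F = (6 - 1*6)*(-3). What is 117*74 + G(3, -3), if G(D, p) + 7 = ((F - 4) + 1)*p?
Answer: 8660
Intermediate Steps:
F = 0 (F = (6 - 6)*(-3) = 0*(-3) = 0)
G(D, p) = -7 - 3*p (G(D, p) = -7 + ((0 - 4) + 1)*p = -7 + (-4 + 1)*p = -7 - 3*p)
117*74 + G(3, -3) = 117*74 + (-7 - 3*(-3)) = 8658 + (-7 + 9) = 8658 + 2 = 8660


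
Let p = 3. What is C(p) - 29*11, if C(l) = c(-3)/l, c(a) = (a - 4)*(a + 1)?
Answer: -943/3 ≈ -314.33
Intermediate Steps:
c(a) = (1 + a)*(-4 + a) (c(a) = (-4 + a)*(1 + a) = (1 + a)*(-4 + a))
C(l) = 14/l (C(l) = (-4 + (-3)**2 - 3*(-3))/l = (-4 + 9 + 9)/l = 14/l)
C(p) - 29*11 = 14/3 - 29*11 = 14*(1/3) - 319 = 14/3 - 319 = -943/3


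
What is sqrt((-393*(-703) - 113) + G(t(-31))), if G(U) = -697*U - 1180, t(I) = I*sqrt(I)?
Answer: sqrt(274986 + 21607*I*sqrt(31)) ≈ 536.25 + 112.17*I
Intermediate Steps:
t(I) = I**(3/2)
G(U) = -1180 - 697*U
sqrt((-393*(-703) - 113) + G(t(-31))) = sqrt((-393*(-703) - 113) + (-1180 - (-21607)*I*sqrt(31))) = sqrt((276279 - 113) + (-1180 - (-21607)*I*sqrt(31))) = sqrt(276166 + (-1180 + 21607*I*sqrt(31))) = sqrt(274986 + 21607*I*sqrt(31))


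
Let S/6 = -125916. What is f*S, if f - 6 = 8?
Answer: -10576944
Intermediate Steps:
f = 14 (f = 6 + 8 = 14)
S = -755496 (S = 6*(-125916) = -755496)
f*S = 14*(-755496) = -10576944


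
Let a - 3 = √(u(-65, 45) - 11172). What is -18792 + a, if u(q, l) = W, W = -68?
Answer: -18789 + 2*I*√2810 ≈ -18789.0 + 106.02*I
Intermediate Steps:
u(q, l) = -68
a = 3 + 2*I*√2810 (a = 3 + √(-68 - 11172) = 3 + √(-11240) = 3 + 2*I*√2810 ≈ 3.0 + 106.02*I)
-18792 + a = -18792 + (3 + 2*I*√2810) = -18789 + 2*I*√2810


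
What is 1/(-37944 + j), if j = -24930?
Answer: -1/62874 ≈ -1.5905e-5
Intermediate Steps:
1/(-37944 + j) = 1/(-37944 - 24930) = 1/(-62874) = -1/62874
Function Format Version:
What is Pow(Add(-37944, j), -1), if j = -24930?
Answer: Rational(-1, 62874) ≈ -1.5905e-5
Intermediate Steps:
Pow(Add(-37944, j), -1) = Pow(Add(-37944, -24930), -1) = Pow(-62874, -1) = Rational(-1, 62874)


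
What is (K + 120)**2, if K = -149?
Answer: 841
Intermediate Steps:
(K + 120)**2 = (-149 + 120)**2 = (-29)**2 = 841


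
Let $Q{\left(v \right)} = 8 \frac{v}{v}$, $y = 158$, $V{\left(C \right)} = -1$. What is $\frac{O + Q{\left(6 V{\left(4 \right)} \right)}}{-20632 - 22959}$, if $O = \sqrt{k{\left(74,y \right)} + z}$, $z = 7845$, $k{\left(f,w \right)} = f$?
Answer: $- \frac{8}{43591} - \frac{\sqrt{7919}}{43591} \approx -0.002225$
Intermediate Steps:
$Q{\left(v \right)} = 8$ ($Q{\left(v \right)} = 8 \cdot 1 = 8$)
$O = \sqrt{7919}$ ($O = \sqrt{74 + 7845} = \sqrt{7919} \approx 88.989$)
$\frac{O + Q{\left(6 V{\left(4 \right)} \right)}}{-20632 - 22959} = \frac{\sqrt{7919} + 8}{-20632 - 22959} = \frac{8 + \sqrt{7919}}{-43591} = \left(8 + \sqrt{7919}\right) \left(- \frac{1}{43591}\right) = - \frac{8}{43591} - \frac{\sqrt{7919}}{43591}$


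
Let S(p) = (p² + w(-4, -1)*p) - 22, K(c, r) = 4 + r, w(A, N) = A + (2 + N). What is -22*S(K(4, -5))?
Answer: 396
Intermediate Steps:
w(A, N) = 2 + A + N
S(p) = -22 + p² - 3*p (S(p) = (p² + (2 - 4 - 1)*p) - 22 = (p² - 3*p) - 22 = -22 + p² - 3*p)
-22*S(K(4, -5)) = -22*(-22 + (4 - 5)² - 3*(4 - 5)) = -22*(-22 + (-1)² - 3*(-1)) = -22*(-22 + 1 + 3) = -22*(-18) = 396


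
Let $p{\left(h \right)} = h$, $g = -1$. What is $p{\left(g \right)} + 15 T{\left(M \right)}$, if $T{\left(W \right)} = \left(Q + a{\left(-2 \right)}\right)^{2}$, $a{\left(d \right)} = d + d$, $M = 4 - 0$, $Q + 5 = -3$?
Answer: $2159$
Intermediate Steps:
$Q = -8$ ($Q = -5 - 3 = -8$)
$M = 4$ ($M = 4 + 0 = 4$)
$a{\left(d \right)} = 2 d$
$T{\left(W \right)} = 144$ ($T{\left(W \right)} = \left(-8 + 2 \left(-2\right)\right)^{2} = \left(-8 - 4\right)^{2} = \left(-12\right)^{2} = 144$)
$p{\left(g \right)} + 15 T{\left(M \right)} = -1 + 15 \cdot 144 = -1 + 2160 = 2159$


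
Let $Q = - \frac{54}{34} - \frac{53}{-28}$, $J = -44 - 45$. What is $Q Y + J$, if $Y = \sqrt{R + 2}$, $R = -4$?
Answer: $-89 + \frac{145 i \sqrt{2}}{476} \approx -89.0 + 0.4308 i$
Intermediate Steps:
$J = -89$ ($J = -44 - 45 = -89$)
$Y = i \sqrt{2}$ ($Y = \sqrt{-4 + 2} = \sqrt{-2} = i \sqrt{2} \approx 1.4142 i$)
$Q = \frac{145}{476}$ ($Q = \left(-54\right) \frac{1}{34} - - \frac{53}{28} = - \frac{27}{17} + \frac{53}{28} = \frac{145}{476} \approx 0.30462$)
$Q Y + J = \frac{145 i \sqrt{2}}{476} - 89 = -89 + \frac{145 i \sqrt{2}}{476}$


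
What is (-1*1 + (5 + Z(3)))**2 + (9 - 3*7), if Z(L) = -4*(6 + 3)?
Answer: 1012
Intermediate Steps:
Z(L) = -36 (Z(L) = -4*9 = -36)
(-1*1 + (5 + Z(3)))**2 + (9 - 3*7) = (-1*1 + (5 - 36))**2 + (9 - 3*7) = (-1 - 31)**2 + (9 - 21) = (-32)**2 - 12 = 1024 - 12 = 1012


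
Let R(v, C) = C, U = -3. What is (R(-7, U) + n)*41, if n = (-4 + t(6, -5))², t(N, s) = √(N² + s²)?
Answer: 3034 - 328*√61 ≈ 472.24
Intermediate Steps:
n = (-4 + √61)² (n = (-4 + √(6² + (-5)²))² = (-4 + √(36 + 25))² = (-4 + √61)² ≈ 14.518)
(R(-7, U) + n)*41 = (-3 + (4 - √61)²)*41 = -123 + 41*(4 - √61)²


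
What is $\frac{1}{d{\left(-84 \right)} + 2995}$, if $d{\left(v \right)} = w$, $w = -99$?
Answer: $\frac{1}{2896} \approx 0.0003453$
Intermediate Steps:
$d{\left(v \right)} = -99$
$\frac{1}{d{\left(-84 \right)} + 2995} = \frac{1}{-99 + 2995} = \frac{1}{2896}$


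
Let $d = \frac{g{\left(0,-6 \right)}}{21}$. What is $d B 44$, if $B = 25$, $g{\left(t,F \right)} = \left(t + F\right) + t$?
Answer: $- \frac{2200}{7} \approx -314.29$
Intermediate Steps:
$g{\left(t,F \right)} = F + 2 t$ ($g{\left(t,F \right)} = \left(F + t\right) + t = F + 2 t$)
$d = - \frac{2}{7}$ ($d = \frac{-6 + 2 \cdot 0}{21} = \left(-6 + 0\right) \frac{1}{21} = \left(-6\right) \frac{1}{21} = - \frac{2}{7} \approx -0.28571$)
$d B 44 = \left(- \frac{2}{7}\right) 25 \cdot 44 = \left(- \frac{50}{7}\right) 44 = - \frac{2200}{7}$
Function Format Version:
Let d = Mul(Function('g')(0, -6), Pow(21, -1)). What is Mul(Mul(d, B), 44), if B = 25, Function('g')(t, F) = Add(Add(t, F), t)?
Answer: Rational(-2200, 7) ≈ -314.29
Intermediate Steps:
Function('g')(t, F) = Add(F, Mul(2, t)) (Function('g')(t, F) = Add(Add(F, t), t) = Add(F, Mul(2, t)))
d = Rational(-2, 7) (d = Mul(Add(-6, Mul(2, 0)), Pow(21, -1)) = Mul(Add(-6, 0), Rational(1, 21)) = Mul(-6, Rational(1, 21)) = Rational(-2, 7) ≈ -0.28571)
Mul(Mul(d, B), 44) = Mul(Mul(Rational(-2, 7), 25), 44) = Mul(Rational(-50, 7), 44) = Rational(-2200, 7)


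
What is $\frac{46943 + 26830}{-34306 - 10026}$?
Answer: $- \frac{73773}{44332} \approx -1.6641$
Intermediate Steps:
$\frac{46943 + 26830}{-34306 - 10026} = \frac{73773}{-44332} = 73773 \left(- \frac{1}{44332}\right) = - \frac{73773}{44332}$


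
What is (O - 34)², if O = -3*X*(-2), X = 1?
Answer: 784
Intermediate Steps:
O = 6 (O = -3*1*(-2) = -3*(-2) = 6)
(O - 34)² = (6 - 34)² = (-28)² = 784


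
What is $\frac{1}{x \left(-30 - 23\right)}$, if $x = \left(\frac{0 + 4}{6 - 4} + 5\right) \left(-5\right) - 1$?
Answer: $\frac{1}{1908} \approx 0.00052411$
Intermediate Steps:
$x = -36$ ($x = \left(\frac{4}{2} + 5\right) \left(-5\right) - 1 = \left(4 \cdot \frac{1}{2} + 5\right) \left(-5\right) - 1 = \left(2 + 5\right) \left(-5\right) - 1 = 7 \left(-5\right) - 1 = -35 - 1 = -36$)
$\frac{1}{x \left(-30 - 23\right)} = \frac{1}{\left(-36\right) \left(-30 - 23\right)} = \frac{1}{\left(-36\right) \left(-53\right)} = \frac{1}{1908}$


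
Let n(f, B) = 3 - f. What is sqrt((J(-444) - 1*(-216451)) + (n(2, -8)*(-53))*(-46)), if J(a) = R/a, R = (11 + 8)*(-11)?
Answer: 5*sqrt(431509947)/222 ≈ 467.86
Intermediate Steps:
R = -209 (R = 19*(-11) = -209)
J(a) = -209/a
sqrt((J(-444) - 1*(-216451)) + (n(2, -8)*(-53))*(-46)) = sqrt((-209/(-444) - 1*(-216451)) + ((3 - 1*2)*(-53))*(-46)) = sqrt((-209*(-1/444) + 216451) + ((3 - 2)*(-53))*(-46)) = sqrt((209/444 + 216451) + (1*(-53))*(-46)) = sqrt(96104453/444 - 53*(-46)) = sqrt(96104453/444 + 2438) = sqrt(97186925/444) = 5*sqrt(431509947)/222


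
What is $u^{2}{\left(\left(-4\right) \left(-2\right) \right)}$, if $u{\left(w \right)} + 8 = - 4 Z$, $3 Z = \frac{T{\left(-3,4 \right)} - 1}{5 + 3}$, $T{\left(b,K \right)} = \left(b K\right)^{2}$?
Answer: $\frac{36481}{36} \approx 1013.4$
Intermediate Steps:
$T{\left(b,K \right)} = K^{2} b^{2}$ ($T{\left(b,K \right)} = \left(K b\right)^{2} = K^{2} b^{2}$)
$Z = \frac{143}{24}$ ($Z = \frac{\left(4^{2} \left(-3\right)^{2} - 1\right) \frac{1}{5 + 3}}{3} = \frac{\left(16 \cdot 9 - 1\right) \frac{1}{8}}{3} = \frac{\left(144 - 1\right) \frac{1}{8}}{3} = \frac{143 \cdot \frac{1}{8}}{3} = \frac{1}{3} \cdot \frac{143}{8} = \frac{143}{24} \approx 5.9583$)
$u{\left(w \right)} = - \frac{191}{6}$ ($u{\left(w \right)} = -8 - \frac{143}{6} = - \frac{191}{6}$)
$u^{2}{\left(\left(-4\right) \left(-2\right) \right)} = \left(- \frac{191}{6}\right)^{2} = \frac{36481}{36}$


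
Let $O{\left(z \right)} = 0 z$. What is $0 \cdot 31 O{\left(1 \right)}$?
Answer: $0$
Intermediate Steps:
$O{\left(z \right)} = 0$
$0 \cdot 31 O{\left(1 \right)} = 0 \cdot 31 \cdot 0 = 0 \cdot 0 = 0$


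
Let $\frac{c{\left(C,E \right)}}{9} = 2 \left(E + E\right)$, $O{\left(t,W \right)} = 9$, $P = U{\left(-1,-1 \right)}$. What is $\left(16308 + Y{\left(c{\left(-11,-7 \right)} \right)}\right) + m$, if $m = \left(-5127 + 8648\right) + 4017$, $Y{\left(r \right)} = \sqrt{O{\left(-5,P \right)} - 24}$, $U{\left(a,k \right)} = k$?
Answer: $23846 + i \sqrt{15} \approx 23846.0 + 3.873 i$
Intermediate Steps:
$P = -1$
$c{\left(C,E \right)} = 36 E$ ($c{\left(C,E \right)} = 9 \cdot 2 \left(E + E\right) = 9 \cdot 2 \cdot 2 E = 9 \cdot 4 E = 36 E$)
$Y{\left(r \right)} = i \sqrt{15}$ ($Y{\left(r \right)} = \sqrt{9 - 24} = \sqrt{-15} = i \sqrt{15}$)
$m = 7538$ ($m = 3521 + 4017 = 7538$)
$\left(16308 + Y{\left(c{\left(-11,-7 \right)} \right)}\right) + m = \left(16308 + i \sqrt{15}\right) + 7538 = 23846 + i \sqrt{15}$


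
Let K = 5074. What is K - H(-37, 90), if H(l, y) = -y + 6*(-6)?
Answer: 5200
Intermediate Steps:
H(l, y) = -36 - y (H(l, y) = -y - 36 = -36 - y)
K - H(-37, 90) = 5074 - (-36 - 1*90) = 5074 - (-36 - 90) = 5074 - 1*(-126) = 5074 + 126 = 5200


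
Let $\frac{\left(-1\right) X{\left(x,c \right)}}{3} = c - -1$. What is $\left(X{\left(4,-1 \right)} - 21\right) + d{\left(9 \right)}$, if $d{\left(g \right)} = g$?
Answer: $-12$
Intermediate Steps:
$X{\left(x,c \right)} = -3 - 3 c$ ($X{\left(x,c \right)} = - 3 \left(c - -1\right) = - 3 \left(c + 1\right) = - 3 \left(1 + c\right) = -3 - 3 c$)
$\left(X{\left(4,-1 \right)} - 21\right) + d{\left(9 \right)} = \left(\left(-3 - -3\right) - 21\right) + 9 = \left(\left(-3 + 3\right) - 21\right) + 9 = \left(0 - 21\right) + 9 = -21 + 9 = -12$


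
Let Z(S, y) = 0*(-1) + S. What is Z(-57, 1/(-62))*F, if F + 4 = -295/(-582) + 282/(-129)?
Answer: 2700413/8342 ≈ 323.71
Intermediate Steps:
Z(S, y) = S (Z(S, y) = 0 + S = S)
F = -142127/25026 (F = -4 + (-295/(-582) + 282/(-129)) = -4 + (-295*(-1/582) + 282*(-1/129)) = -4 + (295/582 - 94/43) = -4 - 42023/25026 = -142127/25026 ≈ -5.6792)
Z(-57, 1/(-62))*F = -57*(-142127/25026) = 2700413/8342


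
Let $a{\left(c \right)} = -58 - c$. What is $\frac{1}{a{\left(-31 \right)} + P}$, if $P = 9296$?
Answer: $\frac{1}{9269} \approx 0.00010789$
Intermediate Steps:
$\frac{1}{a{\left(-31 \right)} + P} = \frac{1}{\left(-58 - -31\right) + 9296} = \frac{1}{\left(-58 + 31\right) + 9296} = \frac{1}{-27 + 9296} = \frac{1}{9269}$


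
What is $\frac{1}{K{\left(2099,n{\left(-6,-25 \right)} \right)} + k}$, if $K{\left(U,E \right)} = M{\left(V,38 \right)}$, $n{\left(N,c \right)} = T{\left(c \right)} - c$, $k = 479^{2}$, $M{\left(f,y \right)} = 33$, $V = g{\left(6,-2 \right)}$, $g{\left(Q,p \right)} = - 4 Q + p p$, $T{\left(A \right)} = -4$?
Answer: $\frac{1}{229474} \approx 4.3578 \cdot 10^{-6}$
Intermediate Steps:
$g{\left(Q,p \right)} = p^{2} - 4 Q$ ($g{\left(Q,p \right)} = - 4 Q + p^{2} = p^{2} - 4 Q$)
$V = -20$ ($V = \left(-2\right)^{2} - 24 = 4 - 24 = -20$)
$k = 229441$
$n{\left(N,c \right)} = -4 - c$
$K{\left(U,E \right)} = 33$
$\frac{1}{K{\left(2099,n{\left(-6,-25 \right)} \right)} + k} = \frac{1}{33 + 229441} = \frac{1}{229474}$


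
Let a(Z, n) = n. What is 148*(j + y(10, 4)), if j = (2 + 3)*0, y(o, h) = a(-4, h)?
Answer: 592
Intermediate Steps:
y(o, h) = h
j = 0 (j = 5*0 = 0)
148*(j + y(10, 4)) = 148*(0 + 4) = 148*4 = 592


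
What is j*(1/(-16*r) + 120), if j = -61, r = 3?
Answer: -351299/48 ≈ -7318.7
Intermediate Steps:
j*(1/(-16*r) + 120) = -61*(1/(-16*3) + 120) = -61*(1/(-48) + 120) = -61*(-1/48 + 120) = -61*5759/48 = -351299/48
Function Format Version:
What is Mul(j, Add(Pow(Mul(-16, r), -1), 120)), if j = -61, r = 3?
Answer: Rational(-351299, 48) ≈ -7318.7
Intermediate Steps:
Mul(j, Add(Pow(Mul(-16, r), -1), 120)) = Mul(-61, Add(Pow(Mul(-16, 3), -1), 120)) = Mul(-61, Add(Pow(-48, -1), 120)) = Mul(-61, Add(Rational(-1, 48), 120)) = Mul(-61, Rational(5759, 48)) = Rational(-351299, 48)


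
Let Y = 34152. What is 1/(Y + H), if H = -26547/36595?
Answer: 36595/1249765893 ≈ 2.9281e-5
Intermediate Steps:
H = -26547/36595 (H = -26547*1/36595 = -26547/36595 ≈ -0.72543)
1/(Y + H) = 1/(34152 - 26547/36595) = 1/(1249765893/36595) = 36595/1249765893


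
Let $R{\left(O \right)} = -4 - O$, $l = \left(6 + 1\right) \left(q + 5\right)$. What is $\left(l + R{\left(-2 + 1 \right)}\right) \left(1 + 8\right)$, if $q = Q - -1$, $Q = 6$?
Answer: $729$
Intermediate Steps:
$q = 7$ ($q = 6 - -1 = 6 + 1 = 7$)
$l = 84$ ($l = \left(6 + 1\right) \left(7 + 5\right) = 7 \cdot 12 = 84$)
$\left(l + R{\left(-2 + 1 \right)}\right) \left(1 + 8\right) = \left(84 - 3\right) \left(1 + 8\right) = \left(84 - 3\right) 9 = 81 \cdot 9 = 729$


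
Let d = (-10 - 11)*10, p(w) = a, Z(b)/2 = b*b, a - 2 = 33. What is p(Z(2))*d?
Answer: -7350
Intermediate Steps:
a = 35 (a = 2 + 33 = 35)
Z(b) = 2*b² (Z(b) = 2*(b*b) = 2*b²)
p(w) = 35
d = -210 (d = -21*10 = -210)
p(Z(2))*d = 35*(-210) = -7350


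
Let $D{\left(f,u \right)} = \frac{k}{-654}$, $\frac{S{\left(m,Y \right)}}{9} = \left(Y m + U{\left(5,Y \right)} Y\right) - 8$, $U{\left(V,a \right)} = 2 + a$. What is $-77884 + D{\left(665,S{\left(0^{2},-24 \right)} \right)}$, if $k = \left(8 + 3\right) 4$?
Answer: $- \frac{25468090}{327} \approx -77884.0$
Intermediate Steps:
$k = 44$ ($k = 11 \cdot 4 = 44$)
$S{\left(m,Y \right)} = -72 + 9 Y m + 9 Y \left(2 + Y\right)$ ($S{\left(m,Y \right)} = 9 \left(\left(Y m + \left(2 + Y\right) Y\right) - 8\right) = 9 \left(\left(Y m + Y \left(2 + Y\right)\right) - 8\right) = 9 \left(-8 + Y m + Y \left(2 + Y\right)\right) = -72 + 9 Y m + 9 Y \left(2 + Y\right)$)
$D{\left(f,u \right)} = - \frac{22}{327}$ ($D{\left(f,u \right)} = \frac{44}{-654} = 44 \left(- \frac{1}{654}\right) = - \frac{22}{327}$)
$-77884 + D{\left(665,S{\left(0^{2},-24 \right)} \right)} = -77884 - \frac{22}{327} = - \frac{25468090}{327}$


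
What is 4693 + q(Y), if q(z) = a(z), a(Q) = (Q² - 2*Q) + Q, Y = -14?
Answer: 4903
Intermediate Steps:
a(Q) = Q² - Q
q(z) = z*(-1 + z)
4693 + q(Y) = 4693 - 14*(-1 - 14) = 4693 - 14*(-15) = 4693 + 210 = 4903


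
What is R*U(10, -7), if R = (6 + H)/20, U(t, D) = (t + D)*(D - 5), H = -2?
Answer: -36/5 ≈ -7.2000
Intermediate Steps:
U(t, D) = (-5 + D)*(D + t) (U(t, D) = (D + t)*(-5 + D) = (-5 + D)*(D + t))
R = ⅕ (R = (6 - 2)/20 = 4*(1/20) = ⅕ ≈ 0.20000)
R*U(10, -7) = ((-7)² - 5*(-7) - 5*10 - 7*10)/5 = (49 + 35 - 50 - 70)/5 = (⅕)*(-36) = -36/5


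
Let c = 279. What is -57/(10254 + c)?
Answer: -19/3511 ≈ -0.0054116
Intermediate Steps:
-57/(10254 + c) = -57/(10254 + 279) = -57/10533 = (1/10533)*(-57) = -19/3511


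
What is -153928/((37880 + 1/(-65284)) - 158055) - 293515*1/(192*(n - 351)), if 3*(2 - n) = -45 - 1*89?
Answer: 2889958557688479/458428530688832 ≈ 6.3041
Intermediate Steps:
n = 140/3 (n = 2 - (-45 - 1*89)/3 = 2 - (-45 - 89)/3 = 2 - 1/3*(-134) = 2 + 134/3 = 140/3 ≈ 46.667)
-153928/((37880 + 1/(-65284)) - 158055) - 293515*1/(192*(n - 351)) = -153928/((37880 + 1/(-65284)) - 158055) - 293515*1/(192*(140/3 - 351)) = -153928/((37880 - 1/65284) - 158055) - 293515/((-913/3*192)) = -153928/(2472957919/65284 - 158055) - 293515/(-58432) = -153928/(-7845504701/65284) - 293515*(-1/58432) = -153928*(-65284/7845504701) + 293515/58432 = 10049035552/7845504701 + 293515/58432 = 2889958557688479/458428530688832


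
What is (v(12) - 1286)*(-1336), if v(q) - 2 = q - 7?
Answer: 1708744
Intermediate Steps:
v(q) = -5 + q (v(q) = 2 + (q - 7) = 2 + (-7 + q) = -5 + q)
(v(12) - 1286)*(-1336) = ((-5 + 12) - 1286)*(-1336) = (7 - 1286)*(-1336) = -1279*(-1336) = 1708744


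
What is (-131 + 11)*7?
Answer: -840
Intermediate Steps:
(-131 + 11)*7 = -120*7 = -840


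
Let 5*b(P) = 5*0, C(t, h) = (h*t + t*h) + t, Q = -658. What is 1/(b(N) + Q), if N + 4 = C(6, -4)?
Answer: -1/658 ≈ -0.0015198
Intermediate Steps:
C(t, h) = t + 2*h*t (C(t, h) = (h*t + h*t) + t = 2*h*t + t = t + 2*h*t)
N = -46 (N = -4 + 6*(1 + 2*(-4)) = -4 + 6*(1 - 8) = -4 + 6*(-7) = -4 - 42 = -46)
b(P) = 0 (b(P) = (5*0)/5 = (1/5)*0 = 0)
1/(b(N) + Q) = 1/(0 - 658) = 1/(-658) = -1/658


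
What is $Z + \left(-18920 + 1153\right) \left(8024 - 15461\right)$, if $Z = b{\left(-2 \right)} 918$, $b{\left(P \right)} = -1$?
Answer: $132132261$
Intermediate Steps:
$Z = -918$ ($Z = \left(-1\right) 918 = -918$)
$Z + \left(-18920 + 1153\right) \left(8024 - 15461\right) = -918 + \left(-18920 + 1153\right) \left(8024 - 15461\right) = -918 - -132133179 = -918 + 132133179 = 132132261$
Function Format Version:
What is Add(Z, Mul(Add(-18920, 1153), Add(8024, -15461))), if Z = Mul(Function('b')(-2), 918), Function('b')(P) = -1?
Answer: 132132261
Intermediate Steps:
Z = -918 (Z = Mul(-1, 918) = -918)
Add(Z, Mul(Add(-18920, 1153), Add(8024, -15461))) = Add(-918, Mul(Add(-18920, 1153), Add(8024, -15461))) = Add(-918, Mul(-17767, -7437)) = Add(-918, 132133179) = 132132261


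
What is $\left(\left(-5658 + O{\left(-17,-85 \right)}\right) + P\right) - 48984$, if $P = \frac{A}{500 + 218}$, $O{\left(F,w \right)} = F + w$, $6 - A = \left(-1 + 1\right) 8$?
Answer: $- \frac{19653093}{359} \approx -54744.0$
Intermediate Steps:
$A = 6$ ($A = 6 - \left(-1 + 1\right) 8 = 6 - 0 \cdot 8 = 6 - 0 = 6 + 0 = 6$)
$P = \frac{3}{359}$ ($P = \frac{6}{500 + 218} = \frac{6}{718} = 6 \cdot \frac{1}{718} = \frac{3}{359} \approx 0.0083565$)
$\left(\left(-5658 + O{\left(-17,-85 \right)}\right) + P\right) - 48984 = \left(\left(-5658 - 102\right) + \frac{3}{359}\right) - 48984 = \left(-5760 + \frac{3}{359}\right) - 48984 = - \frac{2067837}{359} - 48984 = - \frac{19653093}{359}$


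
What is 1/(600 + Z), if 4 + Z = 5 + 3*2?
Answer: 1/607 ≈ 0.0016474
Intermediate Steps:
Z = 7 (Z = -4 + (5 + 3*2) = -4 + (5 + 6) = -4 + 11 = 7)
1/(600 + Z) = 1/(600 + 7) = 1/607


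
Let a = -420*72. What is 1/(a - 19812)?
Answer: -1/50052 ≈ -1.9979e-5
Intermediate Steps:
a = -30240
1/(a - 19812) = 1/(-30240 - 19812) = 1/(-50052) = -1/50052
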